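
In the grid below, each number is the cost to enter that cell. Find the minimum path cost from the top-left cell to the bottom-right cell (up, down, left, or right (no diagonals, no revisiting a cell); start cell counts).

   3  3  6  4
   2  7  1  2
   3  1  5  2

Best path: (0,0) → (1,0) → (2,0) → (2,1) → (2,2) → (2,3)
Cost: 3 + 2 + 3 + 1 + 5 + 2 = 16

16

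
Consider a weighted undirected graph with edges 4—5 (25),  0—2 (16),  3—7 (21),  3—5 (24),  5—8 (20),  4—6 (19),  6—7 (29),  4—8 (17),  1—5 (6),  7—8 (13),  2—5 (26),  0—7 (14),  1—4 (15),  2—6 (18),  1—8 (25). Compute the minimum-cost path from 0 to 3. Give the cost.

Comparing a few candidate routes:
0→2→5→3: 16 + 26 + 24 = 66
0→7→3: 14 + 21 = 35
0→7→8→5→3: 14 + 13 + 20 + 24 = 71
The minimum is 35.

35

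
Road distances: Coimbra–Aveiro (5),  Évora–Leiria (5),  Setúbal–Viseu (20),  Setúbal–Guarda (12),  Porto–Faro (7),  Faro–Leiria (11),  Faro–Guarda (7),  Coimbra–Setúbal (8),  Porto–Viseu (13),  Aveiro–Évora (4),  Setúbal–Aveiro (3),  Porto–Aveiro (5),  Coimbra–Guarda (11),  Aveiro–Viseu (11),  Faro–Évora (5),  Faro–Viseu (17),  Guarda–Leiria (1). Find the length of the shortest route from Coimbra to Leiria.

Checking several routes:
Coimbra-Setúbal-Aveiro-Évora-Leiria: 8 + 3 + 4 + 5 = 20
Coimbra-Setúbal-Guarda-Leiria: 8 + 12 + 1 = 21
Coimbra-Aveiro-Évora-Leiria: 5 + 4 + 5 = 14
Coimbra-Guarda-Leiria: 11 + 1 = 12
Best route has total 12.

12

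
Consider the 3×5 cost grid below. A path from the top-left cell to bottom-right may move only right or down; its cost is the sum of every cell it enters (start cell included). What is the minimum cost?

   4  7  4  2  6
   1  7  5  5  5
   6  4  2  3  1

21

One optimal route is r0c0 r1c0 r2c0 r2c1 r2c2 r2c3 r2c4.
Its cost is 4 + 1 + 6 + 4 + 2 + 3 + 1 = 21.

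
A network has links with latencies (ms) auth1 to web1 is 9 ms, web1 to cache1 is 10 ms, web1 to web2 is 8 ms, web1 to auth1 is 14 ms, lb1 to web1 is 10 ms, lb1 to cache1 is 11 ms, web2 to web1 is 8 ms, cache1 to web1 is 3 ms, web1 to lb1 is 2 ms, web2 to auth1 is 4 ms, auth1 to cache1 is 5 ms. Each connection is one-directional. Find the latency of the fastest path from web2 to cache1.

Comparing a few candidate routes:
web2→web1→lb1→cache1: 8 + 2 + 11 = 21
web2→auth1→cache1: 4 + 5 = 9
web2→web1→cache1: 8 + 10 = 18
Best route has total 9 ms.

9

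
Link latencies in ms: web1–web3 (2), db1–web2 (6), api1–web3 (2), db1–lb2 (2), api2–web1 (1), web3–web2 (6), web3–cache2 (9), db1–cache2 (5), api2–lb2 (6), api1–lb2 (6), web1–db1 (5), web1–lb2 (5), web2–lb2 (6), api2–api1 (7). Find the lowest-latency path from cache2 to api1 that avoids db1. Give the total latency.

11

Comparing a few candidate routes:
cache2 -> web3 -> web1 -> lb2 -> api1: 9 + 2 + 5 + 6 = 22
cache2 -> web3 -> web1 -> api2 -> api1: 9 + 2 + 1 + 7 = 19
cache2 -> web3 -> api1: 9 + 2 = 11
Best route has total 11 ms.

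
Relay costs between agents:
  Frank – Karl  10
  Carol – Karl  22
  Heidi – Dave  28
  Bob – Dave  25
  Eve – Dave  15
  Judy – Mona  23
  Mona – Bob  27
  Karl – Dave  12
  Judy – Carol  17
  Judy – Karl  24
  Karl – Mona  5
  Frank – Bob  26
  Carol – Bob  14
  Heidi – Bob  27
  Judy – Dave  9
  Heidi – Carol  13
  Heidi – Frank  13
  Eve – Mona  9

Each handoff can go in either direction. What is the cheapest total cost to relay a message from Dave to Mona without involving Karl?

Checking several routes:
Dave -> Eve -> Mona: 15 + 9 = 24
Dave -> Bob -> Mona: 25 + 27 = 52
Dave -> Judy -> Mona: 9 + 23 = 32
Dave -> Judy -> Carol -> Bob -> Mona: 9 + 17 + 14 + 27 = 67
The minimum is 24.

24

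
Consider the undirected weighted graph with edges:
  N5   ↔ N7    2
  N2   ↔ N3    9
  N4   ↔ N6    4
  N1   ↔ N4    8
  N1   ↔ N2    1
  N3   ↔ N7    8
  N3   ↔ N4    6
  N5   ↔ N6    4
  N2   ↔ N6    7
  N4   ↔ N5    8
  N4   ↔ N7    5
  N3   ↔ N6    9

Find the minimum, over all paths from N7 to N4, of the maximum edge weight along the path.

4

Checking several routes:
N7→N5→N6→N2→N1→N4: max(2, 4, 7, 1, 8) = 8
N7→N4: max(5) = 5
N7→N5→N6→N4: max(2, 4, 4) = 4
N7→N3→N4: max(8, 6) = 8
Best route has worst link 4.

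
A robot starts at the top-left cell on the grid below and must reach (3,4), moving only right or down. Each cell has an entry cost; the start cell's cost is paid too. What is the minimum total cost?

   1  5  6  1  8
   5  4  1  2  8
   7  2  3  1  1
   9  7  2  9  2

Best path: r0c0 → r0c1 → r1c1 → r1c2 → r1c3 → r2c3 → r2c4 → r3c4
Cost: 1 + 5 + 4 + 1 + 2 + 1 + 1 + 2 = 17

17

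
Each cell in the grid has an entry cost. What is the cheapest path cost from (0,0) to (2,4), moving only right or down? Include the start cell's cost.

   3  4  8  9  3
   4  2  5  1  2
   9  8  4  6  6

23

Path [0,0] [0,1] [1,1] [1,2] [1,3] [1,4] [2,4]: 3 + 4 + 2 + 5 + 1 + 2 + 6 = 23.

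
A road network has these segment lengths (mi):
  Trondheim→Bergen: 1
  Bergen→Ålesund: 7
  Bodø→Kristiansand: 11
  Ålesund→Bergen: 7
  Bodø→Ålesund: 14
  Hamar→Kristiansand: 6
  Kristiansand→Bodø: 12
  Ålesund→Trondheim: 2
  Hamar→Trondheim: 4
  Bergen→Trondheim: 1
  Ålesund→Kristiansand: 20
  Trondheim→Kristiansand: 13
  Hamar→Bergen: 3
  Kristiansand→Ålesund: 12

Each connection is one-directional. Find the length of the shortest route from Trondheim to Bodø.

Paths from Trondheim to Bodø:
Trondheim-Kristiansand-Bodø: 13 + 12 = 25
Trondheim-Bergen-Ålesund-Kristiansand-Bodø: 1 + 7 + 20 + 12 = 40
The minimum is 25 mi.

25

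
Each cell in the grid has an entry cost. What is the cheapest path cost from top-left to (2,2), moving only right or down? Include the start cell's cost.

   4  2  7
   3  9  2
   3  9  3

Cheapest: [0,0] [0,1] [0,2] [1,2] [2,2]
  4 + 2 + 7 + 2 + 3 = 18

18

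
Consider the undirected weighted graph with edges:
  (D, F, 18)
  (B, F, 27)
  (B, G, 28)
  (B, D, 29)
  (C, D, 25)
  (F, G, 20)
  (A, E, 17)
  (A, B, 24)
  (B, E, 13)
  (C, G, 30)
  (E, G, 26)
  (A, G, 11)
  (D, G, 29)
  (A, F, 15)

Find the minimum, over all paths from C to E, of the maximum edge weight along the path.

25

A few of the C→E routes:
C→D→F→G→A→B→E: max(25, 18, 20, 11, 24, 13) = 25
C→D→F→A→G→E: max(25, 18, 15, 11, 26) = 26
C→D→F→A→E: max(25, 18, 15, 17) = 25
C→D→F→G→E: max(25, 18, 20, 26) = 26
C→D→F→A→B→E: max(25, 18, 15, 24, 13) = 25
C→D→F→G→A→E: max(25, 18, 20, 11, 17) = 25
The minimum achievable maximum is 25.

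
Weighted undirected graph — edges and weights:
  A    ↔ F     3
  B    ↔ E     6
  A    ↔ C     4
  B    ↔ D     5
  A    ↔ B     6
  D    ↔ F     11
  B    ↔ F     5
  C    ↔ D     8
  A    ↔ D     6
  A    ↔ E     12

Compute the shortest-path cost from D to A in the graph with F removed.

6

Routes from D to A avoiding F:
D-B-A: 5 + 6 = 11
D-A: 6
D-B-E-A: 5 + 6 + 12 = 23
D-C-A: 8 + 4 = 12
Best route has total 6.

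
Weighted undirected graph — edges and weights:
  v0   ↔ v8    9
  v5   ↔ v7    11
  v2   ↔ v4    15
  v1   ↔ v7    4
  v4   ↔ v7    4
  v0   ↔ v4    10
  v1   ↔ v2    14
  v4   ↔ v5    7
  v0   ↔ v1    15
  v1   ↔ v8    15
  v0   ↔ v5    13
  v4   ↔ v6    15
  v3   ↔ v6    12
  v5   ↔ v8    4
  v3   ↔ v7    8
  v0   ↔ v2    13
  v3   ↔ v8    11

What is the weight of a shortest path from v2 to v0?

Checking several routes:
v2→v4→v0: 15 + 10 = 25
v2→v4→v5→v8→v0: 15 + 7 + 4 + 9 = 35
v2→v4→v5→v0: 15 + 7 + 13 = 35
v2→v0: 13
v2→v1→v7→v4→v0: 14 + 4 + 4 + 10 = 32
v2→v1→v0: 14 + 15 = 29
Shortest: 13.

13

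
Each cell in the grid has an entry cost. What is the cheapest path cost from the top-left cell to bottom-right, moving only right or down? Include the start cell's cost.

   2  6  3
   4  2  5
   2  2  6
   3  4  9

Cheapest: r0c0→r1c0→r1c1→r2c1→r3c1→r3c2
  2 + 4 + 2 + 2 + 4 + 9 = 23
For comparison, the top-then-right route costs 31.

23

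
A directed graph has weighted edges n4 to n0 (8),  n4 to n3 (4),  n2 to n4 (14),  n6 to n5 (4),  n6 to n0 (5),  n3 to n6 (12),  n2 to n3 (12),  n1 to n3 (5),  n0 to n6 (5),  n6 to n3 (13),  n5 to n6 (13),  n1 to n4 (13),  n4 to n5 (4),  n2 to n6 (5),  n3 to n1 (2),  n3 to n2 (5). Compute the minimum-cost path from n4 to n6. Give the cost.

Routes from n4 to n6:
n4 - n3 - n6: 4 + 12 = 16
n4 - n3 - n2 - n6: 4 + 5 + 5 = 14
n4 - n5 - n6: 4 + 13 = 17
n4 - n0 - n6: 8 + 5 = 13
Shortest: 13.

13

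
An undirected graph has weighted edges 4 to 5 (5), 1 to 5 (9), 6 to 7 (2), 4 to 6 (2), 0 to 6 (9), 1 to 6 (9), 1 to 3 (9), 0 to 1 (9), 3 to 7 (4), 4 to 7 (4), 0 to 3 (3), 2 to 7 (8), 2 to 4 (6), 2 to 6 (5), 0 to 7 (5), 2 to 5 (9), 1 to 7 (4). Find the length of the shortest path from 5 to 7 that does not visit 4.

13

Checking several routes:
5 -> 1 -> 7: 9 + 4 = 13
5 -> 2 -> 7: 9 + 8 = 17
5 -> 1 -> 6 -> 7: 9 + 9 + 2 = 20
5 -> 1 -> 3 -> 7: 9 + 9 + 4 = 22
5 -> 2 -> 6 -> 7: 9 + 5 + 2 = 16
5 -> 1 -> 0 -> 7: 9 + 9 + 5 = 23
Shortest: 13.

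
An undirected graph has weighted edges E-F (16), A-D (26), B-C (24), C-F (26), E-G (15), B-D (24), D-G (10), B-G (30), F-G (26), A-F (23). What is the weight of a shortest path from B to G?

30

Some routes from B to G:
B -> D -> G: 24 + 10 = 34
B -> C -> F -> E -> G: 24 + 26 + 16 + 15 = 81
B -> C -> F -> G: 24 + 26 + 26 = 76
B -> G: 30
B -> D -> A -> F -> G: 24 + 26 + 23 + 26 = 99
Shortest: 30.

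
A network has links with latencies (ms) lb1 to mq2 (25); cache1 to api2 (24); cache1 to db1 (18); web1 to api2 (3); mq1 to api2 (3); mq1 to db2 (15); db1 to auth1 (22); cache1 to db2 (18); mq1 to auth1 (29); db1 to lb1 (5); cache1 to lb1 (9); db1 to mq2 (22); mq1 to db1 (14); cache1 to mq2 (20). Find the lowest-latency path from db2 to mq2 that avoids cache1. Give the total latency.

51

Paths from db2 to mq2 avoiding cache1:
db2 -> mq1 -> db1 -> lb1 -> mq2: 15 + 14 + 5 + 25 = 59
db2 -> mq1 -> auth1 -> db1 -> lb1 -> mq2: 15 + 29 + 22 + 5 + 25 = 96
db2 -> mq1 -> db1 -> mq2: 15 + 14 + 22 = 51
db2 -> mq1 -> auth1 -> db1 -> mq2: 15 + 29 + 22 + 22 = 88
Shortest: 51 ms.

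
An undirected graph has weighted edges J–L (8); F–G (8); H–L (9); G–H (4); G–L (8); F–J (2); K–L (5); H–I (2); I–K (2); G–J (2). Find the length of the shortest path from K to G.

Checking several routes:
K→L→G: 5 + 8 = 13
K→I→H→G: 2 + 2 + 4 = 8
K→L→J→G: 5 + 8 + 2 = 15
K→L→H→G: 5 + 9 + 4 = 18
Shortest: 8.

8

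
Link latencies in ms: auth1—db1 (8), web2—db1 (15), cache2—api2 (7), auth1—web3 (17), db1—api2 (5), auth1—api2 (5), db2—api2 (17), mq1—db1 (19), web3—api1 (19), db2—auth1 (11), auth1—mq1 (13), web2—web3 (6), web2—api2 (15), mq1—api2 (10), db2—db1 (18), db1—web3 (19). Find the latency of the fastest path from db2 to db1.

18

Checking several routes:
db2→auth1→api2→db1: 11 + 5 + 5 = 21
db2→db1: 18
db2→auth1→db1: 11 + 8 = 19
db2→api2→db1: 17 + 5 = 22
db2→api2→auth1→db1: 17 + 5 + 8 = 30
Shortest: 18 ms.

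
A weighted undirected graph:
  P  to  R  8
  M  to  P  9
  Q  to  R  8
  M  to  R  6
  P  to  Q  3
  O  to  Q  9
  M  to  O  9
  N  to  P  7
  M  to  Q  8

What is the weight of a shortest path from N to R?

15

Checking several routes:
N→P→M→R: 7 + 9 + 6 = 22
N→P→R: 7 + 8 = 15
N→P→Q→R: 7 + 3 + 8 = 18
N→P→Q→M→R: 7 + 3 + 8 + 6 = 24
Shortest: 15.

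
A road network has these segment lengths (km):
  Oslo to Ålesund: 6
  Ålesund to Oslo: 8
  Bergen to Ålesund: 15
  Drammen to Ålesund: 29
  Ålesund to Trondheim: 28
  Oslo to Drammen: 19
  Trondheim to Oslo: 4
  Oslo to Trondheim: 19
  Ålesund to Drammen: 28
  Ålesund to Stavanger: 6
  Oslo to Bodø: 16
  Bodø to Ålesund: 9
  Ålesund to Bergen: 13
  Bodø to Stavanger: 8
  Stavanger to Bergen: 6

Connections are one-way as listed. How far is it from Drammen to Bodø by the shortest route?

Candidate routes:
Drammen → Ålesund → Oslo → Bodø: 29 + 8 + 16 = 53
Drammen → Ålesund → Trondheim → Oslo → Bodø: 29 + 28 + 4 + 16 = 77
Best route has total 53 km.

53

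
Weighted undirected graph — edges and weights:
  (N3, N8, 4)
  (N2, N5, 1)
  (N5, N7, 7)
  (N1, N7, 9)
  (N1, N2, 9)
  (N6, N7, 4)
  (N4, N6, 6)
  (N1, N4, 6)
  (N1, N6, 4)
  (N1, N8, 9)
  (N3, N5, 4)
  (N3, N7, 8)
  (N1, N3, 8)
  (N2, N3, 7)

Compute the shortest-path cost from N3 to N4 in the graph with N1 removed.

18

Candidate routes:
N3 -> N2 -> N5 -> N7 -> N6 -> N4: 7 + 1 + 7 + 4 + 6 = 25
N3 -> N5 -> N7 -> N6 -> N4: 4 + 7 + 4 + 6 = 21
N3 -> N7 -> N6 -> N4: 8 + 4 + 6 = 18
Best route has total 18.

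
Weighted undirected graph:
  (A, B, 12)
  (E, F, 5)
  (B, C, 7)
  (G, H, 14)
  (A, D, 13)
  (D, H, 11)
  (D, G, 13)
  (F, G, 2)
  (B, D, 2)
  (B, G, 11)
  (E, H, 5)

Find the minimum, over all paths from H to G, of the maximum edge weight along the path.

Some routes from H to G:
H→D→B→G: max(11, 2, 11) = 11
H→E→F→G: max(5, 5, 2) = 5
H→D→G: max(11, 13) = 13
H→D→A→B→G: max(11, 13, 12, 11) = 13
Smallest bottleneck: 5.

5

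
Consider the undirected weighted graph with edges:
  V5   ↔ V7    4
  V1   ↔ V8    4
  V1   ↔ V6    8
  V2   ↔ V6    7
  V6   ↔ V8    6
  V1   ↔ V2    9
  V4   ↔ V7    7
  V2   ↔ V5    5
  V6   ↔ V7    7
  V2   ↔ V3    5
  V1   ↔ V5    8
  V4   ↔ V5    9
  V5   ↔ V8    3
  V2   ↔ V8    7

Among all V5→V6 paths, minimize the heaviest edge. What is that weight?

Some routes from V5 to V6:
V5 → V8 → V6: max(3, 6) = 6
V5 → V2 → V6: max(5, 7) = 7
V5 → V2 → V8 → V6: max(5, 7, 6) = 7
V5 → V8 → V2 → V6: max(3, 7, 7) = 7
V5 → V7 → V6: max(4, 7) = 7
V5 → V2 → V8 → V1 → V6: max(5, 7, 4, 8) = 8
The minimum achievable maximum is 6.

6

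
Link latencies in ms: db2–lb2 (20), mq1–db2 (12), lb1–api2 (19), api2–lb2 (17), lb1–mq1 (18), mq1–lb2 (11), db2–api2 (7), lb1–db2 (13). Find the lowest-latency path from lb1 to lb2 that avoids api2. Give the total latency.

Routes from lb1 to lb2 avoiding api2:
lb1 -> db2 -> mq1 -> lb2: 13 + 12 + 11 = 36
lb1 -> db2 -> lb2: 13 + 20 = 33
lb1 -> mq1 -> lb2: 18 + 11 = 29
lb1 -> mq1 -> db2 -> lb2: 18 + 12 + 20 = 50
Shortest: 29 ms.

29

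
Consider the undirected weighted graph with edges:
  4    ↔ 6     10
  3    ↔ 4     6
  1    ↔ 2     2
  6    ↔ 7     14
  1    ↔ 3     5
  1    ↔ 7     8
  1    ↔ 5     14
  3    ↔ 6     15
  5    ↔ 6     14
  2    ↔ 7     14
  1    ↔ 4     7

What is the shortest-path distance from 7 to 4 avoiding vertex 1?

24

Candidate routes:
7→6→3→4: 14 + 15 + 6 = 35
7→6→4: 14 + 10 = 24
The minimum is 24.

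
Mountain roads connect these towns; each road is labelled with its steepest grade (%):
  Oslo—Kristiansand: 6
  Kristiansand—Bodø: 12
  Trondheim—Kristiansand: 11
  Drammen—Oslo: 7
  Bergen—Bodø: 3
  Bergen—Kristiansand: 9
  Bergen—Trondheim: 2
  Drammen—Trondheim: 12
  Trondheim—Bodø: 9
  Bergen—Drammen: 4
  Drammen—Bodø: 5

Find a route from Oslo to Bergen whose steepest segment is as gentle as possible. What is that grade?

Some routes from Oslo to Bergen:
Oslo → Drammen → Bodø → Bergen: max(7, 5, 3) = 7
Oslo → Drammen → Bergen: max(7, 4) = 7
Oslo → Drammen → Bodø → Trondheim → Bergen: max(7, 5, 9, 2) = 9
Oslo → Kristiansand → Bergen: max(6, 9) = 9
Best route has worst link 7%.

7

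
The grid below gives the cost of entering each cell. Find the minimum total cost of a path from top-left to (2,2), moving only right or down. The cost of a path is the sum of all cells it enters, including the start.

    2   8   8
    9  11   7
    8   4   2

Cheapest: (0,0) (1,0) (2,0) (2,1) (2,2)
  2 + 9 + 8 + 4 + 2 = 25
(Top row then right column would cost 27.)

25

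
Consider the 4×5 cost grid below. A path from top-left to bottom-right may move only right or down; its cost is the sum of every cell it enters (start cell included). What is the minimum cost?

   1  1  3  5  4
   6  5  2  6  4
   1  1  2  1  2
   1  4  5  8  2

14

Take r0c0→r0c1→r0c2→r1c2→r2c2→r2c3→r2c4→r3c4 for a total of 1 + 1 + 3 + 2 + 2 + 1 + 2 + 2 = 14.
(Top row then right column would cost 22.)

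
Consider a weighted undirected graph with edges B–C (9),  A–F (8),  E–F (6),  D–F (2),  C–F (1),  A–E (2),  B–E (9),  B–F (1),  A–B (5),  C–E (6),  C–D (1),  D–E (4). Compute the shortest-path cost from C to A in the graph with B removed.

7

A few of the C→A routes:
C -> F -> E -> A: 1 + 6 + 2 = 9
C -> E -> A: 6 + 2 = 8
C -> D -> E -> A: 1 + 4 + 2 = 7
Shortest: 7.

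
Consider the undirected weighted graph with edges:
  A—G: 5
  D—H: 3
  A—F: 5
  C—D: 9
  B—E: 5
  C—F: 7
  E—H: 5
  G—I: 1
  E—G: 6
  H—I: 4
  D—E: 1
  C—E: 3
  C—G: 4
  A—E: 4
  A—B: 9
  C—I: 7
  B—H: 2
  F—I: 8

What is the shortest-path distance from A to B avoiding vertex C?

9

Checking several routes:
A -> B: 9
A -> E -> D -> H -> B: 4 + 1 + 3 + 2 = 10
A -> G -> E -> B: 5 + 6 + 5 = 16
A -> E -> B: 4 + 5 = 9
A -> E -> H -> B: 4 + 5 + 2 = 11
A -> G -> I -> H -> B: 5 + 1 + 4 + 2 = 12
Best route has total 9.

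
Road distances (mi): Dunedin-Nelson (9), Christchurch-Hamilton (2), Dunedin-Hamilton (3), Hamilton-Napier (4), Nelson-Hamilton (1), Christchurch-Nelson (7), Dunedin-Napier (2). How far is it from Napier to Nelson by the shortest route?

5

A few of the Napier→Nelson routes:
Napier - Dunedin - Nelson: 2 + 9 = 11
Napier - Hamilton - Nelson: 4 + 1 = 5
Napier - Hamilton - Christchurch - Nelson: 4 + 2 + 7 = 13
Napier - Dunedin - Hamilton - Nelson: 2 + 3 + 1 = 6
Shortest: 5 mi.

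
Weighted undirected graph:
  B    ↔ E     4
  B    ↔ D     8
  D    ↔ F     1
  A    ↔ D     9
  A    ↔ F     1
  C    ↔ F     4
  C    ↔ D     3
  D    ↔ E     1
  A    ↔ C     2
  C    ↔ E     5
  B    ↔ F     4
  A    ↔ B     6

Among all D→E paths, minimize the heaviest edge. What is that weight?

Some routes from D to E:
D-E: max(1) = 1
D-F-B-E: max(1, 4, 4) = 4
D-C-F-B-E: max(3, 4, 4, 4) = 4
The minimum achievable maximum is 1.

1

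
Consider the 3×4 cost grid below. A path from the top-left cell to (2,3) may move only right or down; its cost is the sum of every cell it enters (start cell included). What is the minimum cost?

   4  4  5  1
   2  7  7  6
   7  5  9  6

Path (0,0)→(0,1)→(0,2)→(0,3)→(1,3)→(2,3): 4 + 4 + 5 + 1 + 6 + 6 = 26.

26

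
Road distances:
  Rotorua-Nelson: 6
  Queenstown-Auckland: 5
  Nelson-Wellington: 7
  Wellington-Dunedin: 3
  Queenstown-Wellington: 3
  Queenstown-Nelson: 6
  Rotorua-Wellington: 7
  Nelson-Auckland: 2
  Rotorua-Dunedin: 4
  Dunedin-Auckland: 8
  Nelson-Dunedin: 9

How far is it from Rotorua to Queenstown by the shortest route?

Comparing a few candidate routes:
Rotorua → Nelson → Auckland → Queenstown: 6 + 2 + 5 = 13
Rotorua → Nelson → Queenstown: 6 + 6 = 12
Rotorua → Dunedin → Wellington → Queenstown: 4 + 3 + 3 = 10
Rotorua → Nelson → Wellington → Queenstown: 6 + 7 + 3 = 16
Rotorua → Wellington → Queenstown: 7 + 3 = 10
Best route has total 10.

10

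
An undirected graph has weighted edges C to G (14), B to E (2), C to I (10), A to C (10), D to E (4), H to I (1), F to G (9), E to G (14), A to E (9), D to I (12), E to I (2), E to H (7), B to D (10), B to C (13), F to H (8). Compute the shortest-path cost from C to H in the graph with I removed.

22

Some routes from C to H avoiding I:
C -> A -> E -> H: 10 + 9 + 7 = 26
C -> G -> F -> H: 14 + 9 + 8 = 31
C -> B -> E -> H: 13 + 2 + 7 = 22
The minimum is 22.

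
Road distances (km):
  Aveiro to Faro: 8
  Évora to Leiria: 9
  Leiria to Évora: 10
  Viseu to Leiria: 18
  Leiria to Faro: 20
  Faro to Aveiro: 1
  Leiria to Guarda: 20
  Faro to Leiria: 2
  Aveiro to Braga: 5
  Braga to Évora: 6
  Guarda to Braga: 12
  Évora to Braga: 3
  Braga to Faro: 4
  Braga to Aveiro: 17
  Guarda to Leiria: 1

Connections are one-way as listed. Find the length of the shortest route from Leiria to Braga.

Routes from Leiria to Braga:
Leiria-Faro-Aveiro-Braga: 20 + 1 + 5 = 26
Leiria-Guarda-Braga: 20 + 12 = 32
Leiria-Évora-Braga: 10 + 3 = 13
The minimum is 13 km.

13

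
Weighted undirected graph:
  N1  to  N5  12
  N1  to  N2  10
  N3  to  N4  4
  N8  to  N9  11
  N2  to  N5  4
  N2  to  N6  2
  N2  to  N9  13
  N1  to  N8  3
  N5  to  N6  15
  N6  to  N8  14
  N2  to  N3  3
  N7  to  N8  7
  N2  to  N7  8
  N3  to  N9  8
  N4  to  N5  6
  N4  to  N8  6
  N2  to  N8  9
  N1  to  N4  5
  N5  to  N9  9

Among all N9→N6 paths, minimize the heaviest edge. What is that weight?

Comparing a few candidate routes:
N9 - N3 - N2 - N6: max(8, 3, 2) = 8
N9 - N3 - N4 - N1 - N8 - N7 - N2 - N6: max(8, 4, 5, 3, 7, 8, 2) = 8
N9 - N3 - N4 - N5 - N2 - N6: max(8, 4, 6, 4, 2) = 8
N9 - N3 - N4 - N8 - N7 - N2 - N6: max(8, 4, 6, 7, 8, 2) = 8
Smallest bottleneck: 8.

8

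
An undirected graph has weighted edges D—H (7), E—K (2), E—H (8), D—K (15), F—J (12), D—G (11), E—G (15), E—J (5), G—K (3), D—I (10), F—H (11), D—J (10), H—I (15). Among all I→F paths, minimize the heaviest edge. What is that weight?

11

A few of the I→F routes:
I-D-H-E-J-F: max(10, 7, 8, 5, 12) = 12
I-D-G-K-E-H-F: max(10, 11, 3, 2, 8, 11) = 11
I-D-J-E-H-F: max(10, 10, 5, 8, 11) = 11
I-D-H-F: max(10, 7, 11) = 11
The minimum achievable maximum is 11.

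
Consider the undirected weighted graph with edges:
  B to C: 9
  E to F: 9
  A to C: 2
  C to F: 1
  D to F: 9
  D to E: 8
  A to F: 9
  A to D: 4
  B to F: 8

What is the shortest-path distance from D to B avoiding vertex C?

17

Paths from D to B avoiding C:
D -> A -> F -> B: 4 + 9 + 8 = 21
D -> F -> B: 9 + 8 = 17
D -> E -> F -> B: 8 + 9 + 8 = 25
Shortest: 17.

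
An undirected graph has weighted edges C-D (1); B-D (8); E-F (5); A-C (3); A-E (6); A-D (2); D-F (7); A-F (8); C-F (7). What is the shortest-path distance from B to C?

9

Comparing a few candidate routes:
B→D→C: 8 + 1 = 9
B→D→A→F→C: 8 + 2 + 8 + 7 = 25
B→D→F→A→C: 8 + 7 + 8 + 3 = 26
B→D→A→C: 8 + 2 + 3 = 13
B→D→F→C: 8 + 7 + 7 = 22
Best route has total 9.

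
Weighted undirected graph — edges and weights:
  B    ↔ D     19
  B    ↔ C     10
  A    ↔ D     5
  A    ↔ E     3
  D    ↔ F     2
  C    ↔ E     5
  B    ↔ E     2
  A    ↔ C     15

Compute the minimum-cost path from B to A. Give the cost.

5

Checking several routes:
B → E → C → A: 2 + 5 + 15 = 22
B → E → A: 2 + 3 = 5
B → C → E → A: 10 + 5 + 3 = 18
B → D → A: 19 + 5 = 24
The minimum is 5.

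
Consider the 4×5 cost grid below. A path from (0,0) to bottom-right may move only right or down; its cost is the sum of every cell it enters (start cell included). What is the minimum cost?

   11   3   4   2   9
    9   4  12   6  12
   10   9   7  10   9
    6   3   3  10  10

53

Take [0,0] -> [0,1] -> [1,1] -> [2,1] -> [3,1] -> [3,2] -> [3,3] -> [3,4] for a total of 11 + 3 + 4 + 9 + 3 + 3 + 10 + 10 = 53.
For comparison, the top-then-right route costs 60.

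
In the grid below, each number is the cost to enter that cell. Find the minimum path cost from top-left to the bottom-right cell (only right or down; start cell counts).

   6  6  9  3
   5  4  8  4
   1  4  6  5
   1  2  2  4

Path [0,0] -> [1,0] -> [2,0] -> [3,0] -> [3,1] -> [3,2] -> [3,3]: 6 + 5 + 1 + 1 + 2 + 2 + 4 = 21.

21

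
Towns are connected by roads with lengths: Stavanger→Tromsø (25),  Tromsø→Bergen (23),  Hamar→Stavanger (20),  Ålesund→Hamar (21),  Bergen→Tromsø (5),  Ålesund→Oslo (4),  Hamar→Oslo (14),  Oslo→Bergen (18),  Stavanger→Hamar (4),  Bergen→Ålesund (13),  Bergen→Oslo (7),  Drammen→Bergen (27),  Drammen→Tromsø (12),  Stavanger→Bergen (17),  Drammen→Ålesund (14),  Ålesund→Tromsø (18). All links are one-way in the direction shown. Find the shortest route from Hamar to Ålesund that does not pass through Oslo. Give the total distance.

Paths from Hamar to Ålesund avoiding Oslo:
Hamar-Stavanger-Bergen-Ålesund: 20 + 17 + 13 = 50
Hamar-Stavanger-Tromsø-Bergen-Ålesund: 20 + 25 + 23 + 13 = 81
The minimum is 50.

50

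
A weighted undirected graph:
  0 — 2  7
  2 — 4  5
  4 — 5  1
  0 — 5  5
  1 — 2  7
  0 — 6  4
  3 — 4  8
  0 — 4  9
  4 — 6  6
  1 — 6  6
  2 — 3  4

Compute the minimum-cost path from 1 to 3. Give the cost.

11

A few of the 1→3 routes:
1→6→4→3: 6 + 6 + 8 = 20
1→2→3: 7 + 4 = 11
1→2→4→3: 7 + 5 + 8 = 20
1→6→4→2→3: 6 + 6 + 5 + 4 = 21
Best route has total 11.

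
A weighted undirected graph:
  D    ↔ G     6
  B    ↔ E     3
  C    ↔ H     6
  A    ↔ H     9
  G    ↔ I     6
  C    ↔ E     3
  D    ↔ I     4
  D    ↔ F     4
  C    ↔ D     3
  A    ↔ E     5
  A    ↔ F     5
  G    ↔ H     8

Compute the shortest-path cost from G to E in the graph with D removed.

17

Routes from G to E avoiding D:
G -> H -> C -> E: 8 + 6 + 3 = 17
G -> H -> A -> E: 8 + 9 + 5 = 22
Shortest: 17.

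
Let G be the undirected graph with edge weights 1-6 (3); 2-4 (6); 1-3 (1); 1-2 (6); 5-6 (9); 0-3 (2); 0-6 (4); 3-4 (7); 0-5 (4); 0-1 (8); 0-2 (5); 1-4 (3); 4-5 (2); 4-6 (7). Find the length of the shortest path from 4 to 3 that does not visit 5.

4

A few of the 4→3 routes:
4→3: 7
4→1→3: 3 + 1 = 4
4→6→1→3: 7 + 3 + 1 = 11
Best route has total 4.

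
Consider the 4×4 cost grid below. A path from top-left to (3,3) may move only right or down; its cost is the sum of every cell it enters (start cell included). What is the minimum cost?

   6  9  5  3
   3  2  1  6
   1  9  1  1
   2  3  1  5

19

One optimal route is [0,0] → [1,0] → [1,1] → [1,2] → [2,2] → [2,3] → [3,3].
Its cost is 6 + 3 + 2 + 1 + 1 + 1 + 5 = 19.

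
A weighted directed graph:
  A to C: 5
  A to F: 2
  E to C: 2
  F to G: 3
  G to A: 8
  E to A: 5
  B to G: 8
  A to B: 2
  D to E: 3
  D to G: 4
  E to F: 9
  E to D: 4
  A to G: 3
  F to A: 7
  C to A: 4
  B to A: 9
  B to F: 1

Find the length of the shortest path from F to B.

Paths from F to B:
F - G - A - B: 3 + 8 + 2 = 13
F - A - B: 7 + 2 = 9
Shortest: 9.

9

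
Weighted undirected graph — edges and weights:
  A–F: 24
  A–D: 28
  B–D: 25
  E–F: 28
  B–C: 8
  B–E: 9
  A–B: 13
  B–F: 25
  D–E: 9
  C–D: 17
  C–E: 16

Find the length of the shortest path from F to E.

A few of the F→E routes:
F-E: 28
F-B-E: 25 + 9 = 34
F-B-C-E: 25 + 8 + 16 = 49
F-A-B-E: 24 + 13 + 9 = 46
The minimum is 28.

28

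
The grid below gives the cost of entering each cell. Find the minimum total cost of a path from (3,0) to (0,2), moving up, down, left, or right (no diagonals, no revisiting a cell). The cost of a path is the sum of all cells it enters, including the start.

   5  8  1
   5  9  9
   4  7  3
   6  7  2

28

Path (3,0)→(3,1)→(3,2)→(2,2)→(1,2)→(0,2): 6 + 7 + 2 + 3 + 9 + 1 = 28.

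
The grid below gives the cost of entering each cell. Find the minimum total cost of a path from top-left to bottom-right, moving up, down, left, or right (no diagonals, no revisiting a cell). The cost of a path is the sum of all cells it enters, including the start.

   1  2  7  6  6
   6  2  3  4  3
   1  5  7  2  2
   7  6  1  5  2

Path r0c0 → r0c1 → r1c1 → r1c2 → r1c3 → r2c3 → r2c4 → r3c4: 1 + 2 + 2 + 3 + 4 + 2 + 2 + 2 = 18.

18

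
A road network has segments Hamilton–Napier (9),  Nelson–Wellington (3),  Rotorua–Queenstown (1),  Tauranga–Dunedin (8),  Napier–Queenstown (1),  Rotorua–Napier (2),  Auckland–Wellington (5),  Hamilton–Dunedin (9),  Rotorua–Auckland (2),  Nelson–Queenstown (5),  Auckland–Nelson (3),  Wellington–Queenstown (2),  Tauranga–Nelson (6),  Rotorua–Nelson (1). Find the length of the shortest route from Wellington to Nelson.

Some routes from Wellington to Nelson:
Wellington - Queenstown - Rotorua - Nelson: 2 + 1 + 1 = 4
Wellington - Queenstown - Rotorua - Auckland - Nelson: 2 + 1 + 2 + 3 = 8
Wellington - Auckland - Rotorua - Nelson: 5 + 2 + 1 = 8
Wellington - Queenstown - Napier - Rotorua - Nelson: 2 + 1 + 2 + 1 = 6
Wellington - Nelson: 3
Wellington - Queenstown - Nelson: 2 + 5 = 7
Shortest: 3.

3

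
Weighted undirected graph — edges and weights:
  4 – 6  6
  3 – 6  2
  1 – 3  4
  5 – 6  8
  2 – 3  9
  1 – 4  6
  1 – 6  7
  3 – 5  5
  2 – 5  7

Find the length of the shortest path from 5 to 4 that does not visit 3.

14

Candidate routes:
5-6-4: 8 + 6 = 14
5-6-1-4: 8 + 7 + 6 = 21
Shortest: 14.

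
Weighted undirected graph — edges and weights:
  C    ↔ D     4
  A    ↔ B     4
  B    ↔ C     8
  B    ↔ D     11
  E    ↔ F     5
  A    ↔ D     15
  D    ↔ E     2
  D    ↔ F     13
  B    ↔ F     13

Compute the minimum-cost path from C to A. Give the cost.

Checking several routes:
C-D-A: 4 + 15 = 19
C-B-A: 8 + 4 = 12
C-D-B-A: 4 + 11 + 4 = 19
The minimum is 12.

12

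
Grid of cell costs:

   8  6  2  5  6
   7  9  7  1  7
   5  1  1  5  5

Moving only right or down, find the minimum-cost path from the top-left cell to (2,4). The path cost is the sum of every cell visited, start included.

32

One optimal route is (0,0) -> (0,1) -> (0,2) -> (0,3) -> (1,3) -> (2,3) -> (2,4).
Its cost is 8 + 6 + 2 + 5 + 1 + 5 + 5 = 32.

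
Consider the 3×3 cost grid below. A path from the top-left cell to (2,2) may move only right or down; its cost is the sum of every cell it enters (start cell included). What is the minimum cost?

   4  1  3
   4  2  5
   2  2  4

Best path: [0,0]→[0,1]→[1,1]→[2,1]→[2,2]
Cost: 4 + 1 + 2 + 2 + 4 = 13

13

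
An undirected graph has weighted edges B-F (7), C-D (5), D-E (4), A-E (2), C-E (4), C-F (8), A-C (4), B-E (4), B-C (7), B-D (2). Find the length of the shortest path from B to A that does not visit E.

11

Paths from B to A avoiding E:
B -> D -> C -> A: 2 + 5 + 4 = 11
B -> C -> A: 7 + 4 = 11
B -> F -> C -> A: 7 + 8 + 4 = 19
The minimum is 11.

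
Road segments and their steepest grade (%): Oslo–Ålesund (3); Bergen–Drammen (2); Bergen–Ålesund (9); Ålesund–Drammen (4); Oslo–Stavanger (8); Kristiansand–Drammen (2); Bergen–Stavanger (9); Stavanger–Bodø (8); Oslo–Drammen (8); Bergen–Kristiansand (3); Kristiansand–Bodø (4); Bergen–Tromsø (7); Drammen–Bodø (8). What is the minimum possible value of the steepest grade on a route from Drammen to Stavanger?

8

A few of the Drammen→Stavanger routes:
Drammen→Bodø→Stavanger: max(8, 8) = 8
Drammen→Oslo→Stavanger: max(8, 8) = 8
Drammen→Ålesund→Oslo→Stavanger: max(4, 3, 8) = 8
Drammen→Bergen→Kristiansand→Bodø→Stavanger: max(2, 3, 4, 8) = 8
Drammen→Kristiansand→Bodø→Stavanger: max(2, 4, 8) = 8
The minimum achievable maximum is 8%.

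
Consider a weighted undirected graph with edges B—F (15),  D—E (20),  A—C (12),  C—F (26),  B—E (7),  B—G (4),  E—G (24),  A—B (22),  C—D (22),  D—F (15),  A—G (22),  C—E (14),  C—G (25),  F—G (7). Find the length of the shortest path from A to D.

Comparing a few candidate routes:
A - G - F - D: 22 + 7 + 15 = 44
A - C - E - D: 12 + 14 + 20 = 46
A - C - D: 12 + 22 = 34
Shortest: 34.

34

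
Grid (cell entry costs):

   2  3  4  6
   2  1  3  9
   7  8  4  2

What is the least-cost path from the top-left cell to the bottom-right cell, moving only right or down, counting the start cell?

Best path: r0c0 r1c0 r1c1 r1c2 r2c2 r2c3
Cost: 2 + 2 + 1 + 3 + 4 + 2 = 14

14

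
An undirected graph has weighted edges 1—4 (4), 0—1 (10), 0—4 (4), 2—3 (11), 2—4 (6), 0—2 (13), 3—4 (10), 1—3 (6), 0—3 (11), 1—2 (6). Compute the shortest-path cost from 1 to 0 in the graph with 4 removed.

Paths from 1 to 0 avoiding 4:
1 -> 0: 10
1 -> 2 -> 3 -> 0: 6 + 11 + 11 = 28
1 -> 3 -> 2 -> 0: 6 + 11 + 13 = 30
1 -> 2 -> 0: 6 + 13 = 19
1 -> 3 -> 0: 6 + 11 = 17
Shortest: 10.

10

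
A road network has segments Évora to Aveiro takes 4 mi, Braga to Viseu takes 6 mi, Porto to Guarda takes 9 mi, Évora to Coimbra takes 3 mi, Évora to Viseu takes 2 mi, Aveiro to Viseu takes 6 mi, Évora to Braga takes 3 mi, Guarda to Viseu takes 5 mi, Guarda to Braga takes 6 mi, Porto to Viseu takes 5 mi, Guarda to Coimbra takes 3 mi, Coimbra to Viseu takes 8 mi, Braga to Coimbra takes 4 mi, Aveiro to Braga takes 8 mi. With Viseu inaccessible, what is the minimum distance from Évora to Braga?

3

Paths from Évora to Braga avoiding Viseu:
Évora-Aveiro-Braga: 4 + 8 = 12
Évora-Coimbra-Guarda-Braga: 3 + 3 + 6 = 12
Évora-Braga: 3
Évora-Coimbra-Braga: 3 + 4 = 7
Shortest: 3 mi.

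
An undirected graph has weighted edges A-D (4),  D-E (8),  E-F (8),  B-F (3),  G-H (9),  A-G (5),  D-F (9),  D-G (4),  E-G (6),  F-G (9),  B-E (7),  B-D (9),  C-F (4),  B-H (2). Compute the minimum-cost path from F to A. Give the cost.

13

Checking several routes:
F -> D -> A: 9 + 4 = 13
F -> B -> D -> A: 3 + 9 + 4 = 16
F -> G -> A: 9 + 5 = 14
F -> G -> D -> A: 9 + 4 + 4 = 17
Shortest: 13.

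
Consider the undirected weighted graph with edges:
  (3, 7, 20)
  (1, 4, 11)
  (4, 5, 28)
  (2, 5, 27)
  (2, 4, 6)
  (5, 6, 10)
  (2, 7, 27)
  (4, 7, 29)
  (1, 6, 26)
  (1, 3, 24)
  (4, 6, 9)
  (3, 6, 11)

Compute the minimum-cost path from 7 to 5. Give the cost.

A few of the 7→5 routes:
7 - 2 - 4 - 6 - 5: 27 + 6 + 9 + 10 = 52
7 - 4 - 6 - 5: 29 + 9 + 10 = 48
7 - 2 - 5: 27 + 27 = 54
7 - 2 - 4 - 5: 27 + 6 + 28 = 61
7 - 4 - 5: 29 + 28 = 57
7 - 3 - 6 - 5: 20 + 11 + 10 = 41
Shortest: 41.

41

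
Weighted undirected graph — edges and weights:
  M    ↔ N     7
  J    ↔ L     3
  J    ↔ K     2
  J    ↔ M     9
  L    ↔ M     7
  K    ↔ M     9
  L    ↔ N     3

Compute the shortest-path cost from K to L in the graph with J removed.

Routes from K to L avoiding J:
K - M - N - L: 9 + 7 + 3 = 19
K - M - L: 9 + 7 = 16
Shortest: 16.

16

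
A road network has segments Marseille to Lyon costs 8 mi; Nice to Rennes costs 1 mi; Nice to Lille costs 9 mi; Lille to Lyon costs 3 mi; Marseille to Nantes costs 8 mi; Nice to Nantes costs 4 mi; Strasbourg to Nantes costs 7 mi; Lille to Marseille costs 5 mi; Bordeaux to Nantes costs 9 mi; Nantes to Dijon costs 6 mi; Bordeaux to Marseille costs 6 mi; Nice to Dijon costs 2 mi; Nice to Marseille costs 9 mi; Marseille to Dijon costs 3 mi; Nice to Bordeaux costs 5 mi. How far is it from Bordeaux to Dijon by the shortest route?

7

Checking several routes:
Bordeaux -> Nice -> Nantes -> Dijon: 5 + 4 + 6 = 15
Bordeaux -> Nantes -> Dijon: 9 + 6 = 15
Bordeaux -> Nice -> Dijon: 5 + 2 = 7
Bordeaux -> Marseille -> Dijon: 6 + 3 = 9
Bordeaux -> Nantes -> Nice -> Dijon: 9 + 4 + 2 = 15
The minimum is 7 mi.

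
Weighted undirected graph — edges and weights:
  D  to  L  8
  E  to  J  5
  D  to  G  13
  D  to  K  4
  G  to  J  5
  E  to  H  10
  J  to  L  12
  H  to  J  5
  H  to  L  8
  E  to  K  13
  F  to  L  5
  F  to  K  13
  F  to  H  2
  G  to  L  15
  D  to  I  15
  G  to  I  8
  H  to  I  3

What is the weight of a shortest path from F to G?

Checking several routes:
F -> H -> J -> G: 2 + 5 + 5 = 12
F -> L -> G: 5 + 15 = 20
F -> H -> I -> G: 2 + 3 + 8 = 13
F -> H -> E -> J -> G: 2 + 10 + 5 + 5 = 22
The minimum is 12.

12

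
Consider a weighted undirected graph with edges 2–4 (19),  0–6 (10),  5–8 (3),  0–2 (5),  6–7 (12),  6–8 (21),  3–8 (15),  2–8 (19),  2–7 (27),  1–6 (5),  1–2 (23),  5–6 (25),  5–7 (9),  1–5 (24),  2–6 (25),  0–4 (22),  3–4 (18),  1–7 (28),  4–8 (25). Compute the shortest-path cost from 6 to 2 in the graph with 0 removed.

25

Checking several routes:
6-1-2: 5 + 23 = 28
6-2: 25
6-8-2: 21 + 19 = 40
6-7-2: 12 + 27 = 39
Best route has total 25.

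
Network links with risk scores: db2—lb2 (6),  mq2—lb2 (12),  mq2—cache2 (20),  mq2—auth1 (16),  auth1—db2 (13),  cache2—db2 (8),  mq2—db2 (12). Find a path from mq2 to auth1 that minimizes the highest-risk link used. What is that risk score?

Paths from mq2 to auth1:
mq2→auth1: max(16) = 16
mq2→cache2→db2→auth1: max(20, 8, 13) = 20
mq2→lb2→db2→auth1: max(12, 6, 13) = 13
mq2→db2→auth1: max(12, 13) = 13
Smallest bottleneck: 13.

13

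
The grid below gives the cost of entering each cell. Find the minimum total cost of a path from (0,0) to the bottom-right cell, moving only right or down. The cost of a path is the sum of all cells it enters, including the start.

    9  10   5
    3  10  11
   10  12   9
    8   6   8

Take [0,0]→[1,0]→[2,0]→[3,0]→[3,1]→[3,2] for a total of 9 + 3 + 10 + 8 + 6 + 8 = 44.
For comparison, the top-then-right route costs 52.

44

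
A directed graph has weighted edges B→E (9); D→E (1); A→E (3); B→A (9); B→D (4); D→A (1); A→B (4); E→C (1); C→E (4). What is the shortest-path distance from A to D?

Paths from A to D:
A - B - D: 4 + 4 = 8
Best route has total 8.

8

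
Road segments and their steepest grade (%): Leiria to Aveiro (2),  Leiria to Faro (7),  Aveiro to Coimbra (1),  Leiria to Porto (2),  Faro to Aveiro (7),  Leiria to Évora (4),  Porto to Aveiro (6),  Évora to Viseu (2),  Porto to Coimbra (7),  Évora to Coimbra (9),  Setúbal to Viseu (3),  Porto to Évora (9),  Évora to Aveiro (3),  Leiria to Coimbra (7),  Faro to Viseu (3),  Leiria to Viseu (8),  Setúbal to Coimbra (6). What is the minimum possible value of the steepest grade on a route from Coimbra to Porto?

2

Some routes from Coimbra to Porto:
Coimbra-Setúbal-Viseu-Évora-Aveiro-Leiria-Porto: max(6, 3, 2, 3, 2, 2) = 6
Coimbra-Aveiro-Évora-Leiria-Porto: max(1, 3, 4, 2) = 4
Coimbra-Aveiro-Leiria-Porto: max(1, 2, 2) = 2
Smallest bottleneck: 2%.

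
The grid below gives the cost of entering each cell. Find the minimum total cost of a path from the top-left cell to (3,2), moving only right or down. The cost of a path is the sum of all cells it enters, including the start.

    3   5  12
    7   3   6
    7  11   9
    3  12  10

36

Take r0c0→r0c1→r1c1→r1c2→r2c2→r3c2 for a total of 3 + 5 + 3 + 6 + 9 + 10 = 36.
(Top row then right column would cost 45.)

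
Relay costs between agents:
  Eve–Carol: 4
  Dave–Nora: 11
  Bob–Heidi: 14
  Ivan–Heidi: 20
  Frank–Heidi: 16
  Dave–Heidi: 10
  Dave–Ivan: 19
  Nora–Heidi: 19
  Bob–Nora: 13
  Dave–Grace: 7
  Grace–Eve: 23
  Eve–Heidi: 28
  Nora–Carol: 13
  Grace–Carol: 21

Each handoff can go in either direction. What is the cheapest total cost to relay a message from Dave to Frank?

26

Some routes from Dave to Frank:
Dave→Nora→Carol→Eve→Heidi→Frank: 11 + 13 + 4 + 28 + 16 = 72
Dave→Heidi→Frank: 10 + 16 = 26
Dave→Nora→Heidi→Frank: 11 + 19 + 16 = 46
Dave→Nora→Bob→Heidi→Frank: 11 + 13 + 14 + 16 = 54
Dave→Ivan→Heidi→Frank: 19 + 20 + 16 = 55
Shortest: 26.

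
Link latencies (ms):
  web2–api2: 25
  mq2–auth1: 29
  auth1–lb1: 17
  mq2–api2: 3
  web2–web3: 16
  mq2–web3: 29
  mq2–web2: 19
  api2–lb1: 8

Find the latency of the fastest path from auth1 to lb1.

Paths from auth1 to lb1:
auth1 -> mq2 -> web2 -> api2 -> lb1: 29 + 19 + 25 + 8 = 81
auth1 -> mq2 -> web3 -> web2 -> api2 -> lb1: 29 + 29 + 16 + 25 + 8 = 107
auth1 -> mq2 -> api2 -> lb1: 29 + 3 + 8 = 40
auth1 -> lb1: 17
Shortest: 17 ms.

17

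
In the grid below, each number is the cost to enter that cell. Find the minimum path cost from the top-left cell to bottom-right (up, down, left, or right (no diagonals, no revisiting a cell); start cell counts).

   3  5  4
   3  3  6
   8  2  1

12

Path [0,0]→[1,0]→[1,1]→[2,1]→[2,2]: 3 + 3 + 3 + 2 + 1 = 12.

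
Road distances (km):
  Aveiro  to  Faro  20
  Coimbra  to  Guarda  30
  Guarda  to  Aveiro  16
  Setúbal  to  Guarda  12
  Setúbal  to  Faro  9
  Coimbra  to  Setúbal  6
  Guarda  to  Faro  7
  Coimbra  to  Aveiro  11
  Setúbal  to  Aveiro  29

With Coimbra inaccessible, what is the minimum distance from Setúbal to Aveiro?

Comparing a few candidate routes:
Setúbal → Aveiro: 29
Setúbal → Guarda → Aveiro: 12 + 16 = 28
Setúbal → Faro → Guarda → Aveiro: 9 + 7 + 16 = 32
Setúbal → Faro → Aveiro: 9 + 20 = 29
Best route has total 28 km.

28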